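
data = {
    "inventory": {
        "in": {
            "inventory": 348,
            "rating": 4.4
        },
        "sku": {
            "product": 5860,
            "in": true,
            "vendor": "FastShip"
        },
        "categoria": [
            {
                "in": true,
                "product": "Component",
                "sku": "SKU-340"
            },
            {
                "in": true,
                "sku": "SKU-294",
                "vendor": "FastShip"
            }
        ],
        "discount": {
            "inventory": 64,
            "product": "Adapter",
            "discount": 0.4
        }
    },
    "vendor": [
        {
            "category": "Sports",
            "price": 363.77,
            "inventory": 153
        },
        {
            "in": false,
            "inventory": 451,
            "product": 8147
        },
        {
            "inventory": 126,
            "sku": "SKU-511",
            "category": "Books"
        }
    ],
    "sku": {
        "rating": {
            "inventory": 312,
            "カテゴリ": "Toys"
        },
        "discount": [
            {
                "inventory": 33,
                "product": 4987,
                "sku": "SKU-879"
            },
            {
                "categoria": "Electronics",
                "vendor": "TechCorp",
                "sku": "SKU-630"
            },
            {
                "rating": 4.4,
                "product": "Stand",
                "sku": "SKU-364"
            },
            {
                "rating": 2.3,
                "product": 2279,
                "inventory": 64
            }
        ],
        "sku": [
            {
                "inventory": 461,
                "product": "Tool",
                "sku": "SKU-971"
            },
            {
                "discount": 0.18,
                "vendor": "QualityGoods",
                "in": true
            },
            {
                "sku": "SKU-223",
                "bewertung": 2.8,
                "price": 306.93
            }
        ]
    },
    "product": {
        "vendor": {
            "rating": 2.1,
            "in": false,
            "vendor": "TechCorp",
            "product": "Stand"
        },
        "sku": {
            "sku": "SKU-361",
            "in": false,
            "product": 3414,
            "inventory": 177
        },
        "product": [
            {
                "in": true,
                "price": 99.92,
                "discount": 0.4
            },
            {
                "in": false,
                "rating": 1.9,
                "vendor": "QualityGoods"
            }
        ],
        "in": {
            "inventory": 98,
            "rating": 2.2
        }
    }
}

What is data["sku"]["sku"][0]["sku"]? "SKU-971"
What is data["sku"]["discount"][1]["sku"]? "SKU-630"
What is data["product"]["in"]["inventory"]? 98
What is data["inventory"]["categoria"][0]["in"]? True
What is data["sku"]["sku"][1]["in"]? True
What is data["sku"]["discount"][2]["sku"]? "SKU-364"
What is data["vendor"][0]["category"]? "Sports"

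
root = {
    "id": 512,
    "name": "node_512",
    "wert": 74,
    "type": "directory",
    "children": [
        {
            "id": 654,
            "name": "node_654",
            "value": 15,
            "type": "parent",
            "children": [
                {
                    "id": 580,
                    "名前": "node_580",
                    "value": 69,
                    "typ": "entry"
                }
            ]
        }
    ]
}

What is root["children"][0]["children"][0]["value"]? 69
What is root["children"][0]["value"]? 15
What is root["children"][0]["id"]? 654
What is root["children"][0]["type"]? "parent"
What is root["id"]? 512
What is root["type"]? "directory"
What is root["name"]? "node_512"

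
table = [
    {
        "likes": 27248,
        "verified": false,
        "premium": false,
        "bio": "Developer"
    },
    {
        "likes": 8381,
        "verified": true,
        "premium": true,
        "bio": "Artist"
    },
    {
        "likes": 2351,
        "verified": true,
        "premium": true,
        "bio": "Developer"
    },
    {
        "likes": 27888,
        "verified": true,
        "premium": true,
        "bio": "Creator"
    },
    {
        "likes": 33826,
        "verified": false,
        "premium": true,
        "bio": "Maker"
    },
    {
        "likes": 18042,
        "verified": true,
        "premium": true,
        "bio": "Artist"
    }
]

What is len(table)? 6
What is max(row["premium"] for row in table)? True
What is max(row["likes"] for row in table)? 33826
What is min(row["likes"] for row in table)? 2351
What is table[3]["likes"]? 27888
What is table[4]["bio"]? "Maker"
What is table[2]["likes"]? 2351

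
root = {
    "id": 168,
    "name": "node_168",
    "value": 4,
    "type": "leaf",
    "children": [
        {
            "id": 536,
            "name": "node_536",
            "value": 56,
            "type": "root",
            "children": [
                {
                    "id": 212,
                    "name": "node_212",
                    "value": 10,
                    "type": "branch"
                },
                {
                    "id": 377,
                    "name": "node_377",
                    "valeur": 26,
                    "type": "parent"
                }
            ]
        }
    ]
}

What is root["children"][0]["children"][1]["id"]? 377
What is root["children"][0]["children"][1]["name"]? "node_377"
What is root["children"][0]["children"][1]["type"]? "parent"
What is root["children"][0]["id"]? 536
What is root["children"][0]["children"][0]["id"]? 212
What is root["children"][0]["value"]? 56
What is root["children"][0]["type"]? "root"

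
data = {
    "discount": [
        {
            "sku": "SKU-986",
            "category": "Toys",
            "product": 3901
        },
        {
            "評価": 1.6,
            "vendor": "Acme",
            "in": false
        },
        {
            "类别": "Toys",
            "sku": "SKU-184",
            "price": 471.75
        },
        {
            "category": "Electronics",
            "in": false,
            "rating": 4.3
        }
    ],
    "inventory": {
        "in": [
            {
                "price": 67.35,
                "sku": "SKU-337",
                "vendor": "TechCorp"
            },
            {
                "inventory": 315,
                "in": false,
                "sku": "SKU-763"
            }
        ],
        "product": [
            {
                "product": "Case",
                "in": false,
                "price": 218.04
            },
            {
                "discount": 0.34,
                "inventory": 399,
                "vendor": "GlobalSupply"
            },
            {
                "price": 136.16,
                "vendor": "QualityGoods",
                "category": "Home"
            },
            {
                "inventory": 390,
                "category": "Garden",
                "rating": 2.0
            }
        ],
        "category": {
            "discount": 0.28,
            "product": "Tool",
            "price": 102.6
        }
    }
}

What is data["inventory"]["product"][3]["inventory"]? 390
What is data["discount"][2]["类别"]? "Toys"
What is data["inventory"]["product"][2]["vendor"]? "QualityGoods"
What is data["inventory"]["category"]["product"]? "Tool"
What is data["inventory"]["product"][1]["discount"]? 0.34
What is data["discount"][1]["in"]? False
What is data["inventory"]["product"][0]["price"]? 218.04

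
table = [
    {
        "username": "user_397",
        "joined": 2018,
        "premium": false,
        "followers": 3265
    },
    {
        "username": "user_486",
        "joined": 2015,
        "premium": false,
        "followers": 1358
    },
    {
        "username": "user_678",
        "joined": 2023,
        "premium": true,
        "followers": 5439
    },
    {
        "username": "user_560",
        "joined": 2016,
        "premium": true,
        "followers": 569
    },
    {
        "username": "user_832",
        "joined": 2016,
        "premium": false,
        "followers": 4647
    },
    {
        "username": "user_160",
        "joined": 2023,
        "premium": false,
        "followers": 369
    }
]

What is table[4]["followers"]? 4647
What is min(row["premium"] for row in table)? False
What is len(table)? 6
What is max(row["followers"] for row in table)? 5439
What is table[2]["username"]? "user_678"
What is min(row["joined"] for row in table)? 2015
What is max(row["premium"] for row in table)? True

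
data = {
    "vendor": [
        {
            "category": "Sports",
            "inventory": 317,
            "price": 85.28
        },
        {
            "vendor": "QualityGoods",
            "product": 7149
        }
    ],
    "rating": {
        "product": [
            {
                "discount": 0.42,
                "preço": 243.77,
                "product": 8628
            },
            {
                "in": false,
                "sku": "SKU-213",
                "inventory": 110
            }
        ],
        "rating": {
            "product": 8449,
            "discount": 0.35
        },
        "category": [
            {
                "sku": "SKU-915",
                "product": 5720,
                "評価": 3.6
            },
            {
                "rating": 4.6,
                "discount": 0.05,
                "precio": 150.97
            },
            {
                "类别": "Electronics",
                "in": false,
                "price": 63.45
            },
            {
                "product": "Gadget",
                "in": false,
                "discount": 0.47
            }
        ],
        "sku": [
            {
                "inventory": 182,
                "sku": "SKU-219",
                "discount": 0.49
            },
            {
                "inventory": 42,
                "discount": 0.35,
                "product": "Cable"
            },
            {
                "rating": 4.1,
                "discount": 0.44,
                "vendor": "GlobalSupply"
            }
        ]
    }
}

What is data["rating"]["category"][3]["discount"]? 0.47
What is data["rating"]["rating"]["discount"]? 0.35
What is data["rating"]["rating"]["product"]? 8449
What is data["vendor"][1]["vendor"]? "QualityGoods"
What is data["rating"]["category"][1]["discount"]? 0.05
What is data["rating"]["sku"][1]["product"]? "Cable"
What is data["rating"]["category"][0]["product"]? 5720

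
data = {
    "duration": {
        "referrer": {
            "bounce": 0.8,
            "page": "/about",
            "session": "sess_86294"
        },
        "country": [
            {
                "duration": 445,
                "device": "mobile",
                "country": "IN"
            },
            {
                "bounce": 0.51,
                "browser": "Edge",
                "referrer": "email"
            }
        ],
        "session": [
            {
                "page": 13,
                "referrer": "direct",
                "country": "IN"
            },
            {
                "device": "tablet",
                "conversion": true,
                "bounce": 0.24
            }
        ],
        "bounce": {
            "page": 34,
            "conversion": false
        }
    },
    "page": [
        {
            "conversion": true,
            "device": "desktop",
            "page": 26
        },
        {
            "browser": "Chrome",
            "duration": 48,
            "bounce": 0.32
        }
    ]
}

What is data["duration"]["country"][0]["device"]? "mobile"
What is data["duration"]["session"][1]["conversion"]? True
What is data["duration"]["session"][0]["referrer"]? "direct"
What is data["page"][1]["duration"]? 48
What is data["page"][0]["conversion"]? True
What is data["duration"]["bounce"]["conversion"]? False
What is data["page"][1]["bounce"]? 0.32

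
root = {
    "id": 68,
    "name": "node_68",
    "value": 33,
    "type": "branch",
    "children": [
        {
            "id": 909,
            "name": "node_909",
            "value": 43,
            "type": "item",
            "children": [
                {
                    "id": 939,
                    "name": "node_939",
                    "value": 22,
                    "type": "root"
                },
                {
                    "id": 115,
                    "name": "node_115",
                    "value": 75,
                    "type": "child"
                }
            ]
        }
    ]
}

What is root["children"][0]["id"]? 909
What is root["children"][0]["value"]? 43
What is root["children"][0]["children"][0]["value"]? 22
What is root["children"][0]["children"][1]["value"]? 75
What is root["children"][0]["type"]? "item"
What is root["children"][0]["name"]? "node_909"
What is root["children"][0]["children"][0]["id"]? 939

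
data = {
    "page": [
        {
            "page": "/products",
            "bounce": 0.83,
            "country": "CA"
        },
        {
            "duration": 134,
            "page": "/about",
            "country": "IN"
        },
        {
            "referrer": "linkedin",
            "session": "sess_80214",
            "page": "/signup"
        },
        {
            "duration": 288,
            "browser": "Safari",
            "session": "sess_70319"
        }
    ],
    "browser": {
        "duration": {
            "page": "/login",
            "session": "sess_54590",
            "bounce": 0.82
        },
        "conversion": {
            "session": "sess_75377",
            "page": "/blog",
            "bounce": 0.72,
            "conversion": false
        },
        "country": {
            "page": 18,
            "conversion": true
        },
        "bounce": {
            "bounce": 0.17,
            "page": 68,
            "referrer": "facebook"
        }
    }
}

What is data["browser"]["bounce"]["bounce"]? 0.17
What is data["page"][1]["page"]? "/about"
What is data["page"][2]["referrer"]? "linkedin"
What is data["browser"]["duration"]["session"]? "sess_54590"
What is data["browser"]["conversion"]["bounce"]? 0.72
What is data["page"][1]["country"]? "IN"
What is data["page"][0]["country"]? "CA"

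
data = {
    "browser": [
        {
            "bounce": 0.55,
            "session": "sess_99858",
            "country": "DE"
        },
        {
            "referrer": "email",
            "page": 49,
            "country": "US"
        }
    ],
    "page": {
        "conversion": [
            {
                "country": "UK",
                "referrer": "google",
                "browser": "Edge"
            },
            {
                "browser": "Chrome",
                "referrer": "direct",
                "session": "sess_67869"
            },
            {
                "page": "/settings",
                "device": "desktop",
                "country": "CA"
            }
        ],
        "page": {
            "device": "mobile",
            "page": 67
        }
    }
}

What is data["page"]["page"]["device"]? "mobile"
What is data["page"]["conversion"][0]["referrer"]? "google"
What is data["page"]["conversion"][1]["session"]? "sess_67869"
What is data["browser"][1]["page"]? 49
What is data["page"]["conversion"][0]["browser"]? "Edge"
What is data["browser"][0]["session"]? "sess_99858"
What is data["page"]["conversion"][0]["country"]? "UK"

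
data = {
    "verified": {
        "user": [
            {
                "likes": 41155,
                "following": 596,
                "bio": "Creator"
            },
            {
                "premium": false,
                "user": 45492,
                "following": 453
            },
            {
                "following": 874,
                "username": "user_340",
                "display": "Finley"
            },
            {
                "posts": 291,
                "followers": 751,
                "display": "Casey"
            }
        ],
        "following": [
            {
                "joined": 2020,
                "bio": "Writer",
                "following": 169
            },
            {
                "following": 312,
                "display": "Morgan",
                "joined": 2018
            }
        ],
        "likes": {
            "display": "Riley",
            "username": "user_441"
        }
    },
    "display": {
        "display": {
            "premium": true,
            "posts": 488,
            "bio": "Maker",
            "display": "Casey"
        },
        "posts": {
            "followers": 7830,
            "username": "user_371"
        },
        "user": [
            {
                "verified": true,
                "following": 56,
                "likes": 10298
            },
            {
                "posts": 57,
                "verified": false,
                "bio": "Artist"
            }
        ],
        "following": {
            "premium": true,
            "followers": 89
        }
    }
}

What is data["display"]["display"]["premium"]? True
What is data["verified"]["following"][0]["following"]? 169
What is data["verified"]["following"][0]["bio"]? "Writer"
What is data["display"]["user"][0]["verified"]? True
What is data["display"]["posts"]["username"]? "user_371"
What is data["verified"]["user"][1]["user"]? 45492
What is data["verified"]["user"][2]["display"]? "Finley"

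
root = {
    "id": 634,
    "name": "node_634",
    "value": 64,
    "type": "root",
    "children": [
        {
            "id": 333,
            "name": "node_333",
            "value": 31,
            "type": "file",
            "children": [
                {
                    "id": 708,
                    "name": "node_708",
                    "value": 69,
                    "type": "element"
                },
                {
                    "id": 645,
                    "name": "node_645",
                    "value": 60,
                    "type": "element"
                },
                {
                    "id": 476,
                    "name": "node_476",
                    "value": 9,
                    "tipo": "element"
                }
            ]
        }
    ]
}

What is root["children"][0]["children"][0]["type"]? "element"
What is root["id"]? 634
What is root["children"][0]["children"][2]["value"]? 9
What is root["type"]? "root"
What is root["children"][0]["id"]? 333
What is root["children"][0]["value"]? 31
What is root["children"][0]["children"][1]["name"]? "node_645"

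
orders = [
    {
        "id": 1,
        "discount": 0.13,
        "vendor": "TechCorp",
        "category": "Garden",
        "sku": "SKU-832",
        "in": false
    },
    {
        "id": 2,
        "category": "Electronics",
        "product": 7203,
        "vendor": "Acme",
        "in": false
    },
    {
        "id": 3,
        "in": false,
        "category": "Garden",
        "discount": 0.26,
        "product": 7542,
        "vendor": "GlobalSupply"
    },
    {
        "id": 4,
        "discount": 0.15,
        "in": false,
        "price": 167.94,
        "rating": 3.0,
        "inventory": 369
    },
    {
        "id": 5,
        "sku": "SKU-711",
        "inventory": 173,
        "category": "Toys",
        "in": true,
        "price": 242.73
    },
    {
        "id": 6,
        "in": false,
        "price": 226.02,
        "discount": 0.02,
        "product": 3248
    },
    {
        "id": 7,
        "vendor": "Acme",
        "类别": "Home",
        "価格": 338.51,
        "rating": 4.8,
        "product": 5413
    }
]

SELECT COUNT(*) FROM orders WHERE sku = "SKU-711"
1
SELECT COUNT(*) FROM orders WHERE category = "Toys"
1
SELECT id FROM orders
[1, 2, 3, 4, 5, 6, 7]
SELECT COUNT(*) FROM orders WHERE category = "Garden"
2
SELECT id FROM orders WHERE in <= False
[1, 2, 3, 4, 6]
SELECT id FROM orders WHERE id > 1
[2, 3, 4, 5, 6, 7]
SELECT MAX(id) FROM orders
7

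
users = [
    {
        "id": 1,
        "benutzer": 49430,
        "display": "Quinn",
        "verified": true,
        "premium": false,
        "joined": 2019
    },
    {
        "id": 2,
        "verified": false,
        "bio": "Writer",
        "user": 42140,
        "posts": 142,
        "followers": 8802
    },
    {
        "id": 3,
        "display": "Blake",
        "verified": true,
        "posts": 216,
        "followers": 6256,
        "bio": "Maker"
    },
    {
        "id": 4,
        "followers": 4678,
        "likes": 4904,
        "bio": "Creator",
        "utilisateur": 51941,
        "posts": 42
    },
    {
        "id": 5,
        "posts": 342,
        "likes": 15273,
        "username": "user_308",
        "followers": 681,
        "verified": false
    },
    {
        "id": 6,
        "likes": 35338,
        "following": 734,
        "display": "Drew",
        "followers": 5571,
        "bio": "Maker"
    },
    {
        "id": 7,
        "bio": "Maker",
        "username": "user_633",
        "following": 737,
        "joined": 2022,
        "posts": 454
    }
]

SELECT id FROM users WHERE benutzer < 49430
[]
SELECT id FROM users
[1, 2, 3, 4, 5, 6, 7]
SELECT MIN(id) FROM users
1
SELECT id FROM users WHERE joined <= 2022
[1, 7]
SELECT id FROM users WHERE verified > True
[]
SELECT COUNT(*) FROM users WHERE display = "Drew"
1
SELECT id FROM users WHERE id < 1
[]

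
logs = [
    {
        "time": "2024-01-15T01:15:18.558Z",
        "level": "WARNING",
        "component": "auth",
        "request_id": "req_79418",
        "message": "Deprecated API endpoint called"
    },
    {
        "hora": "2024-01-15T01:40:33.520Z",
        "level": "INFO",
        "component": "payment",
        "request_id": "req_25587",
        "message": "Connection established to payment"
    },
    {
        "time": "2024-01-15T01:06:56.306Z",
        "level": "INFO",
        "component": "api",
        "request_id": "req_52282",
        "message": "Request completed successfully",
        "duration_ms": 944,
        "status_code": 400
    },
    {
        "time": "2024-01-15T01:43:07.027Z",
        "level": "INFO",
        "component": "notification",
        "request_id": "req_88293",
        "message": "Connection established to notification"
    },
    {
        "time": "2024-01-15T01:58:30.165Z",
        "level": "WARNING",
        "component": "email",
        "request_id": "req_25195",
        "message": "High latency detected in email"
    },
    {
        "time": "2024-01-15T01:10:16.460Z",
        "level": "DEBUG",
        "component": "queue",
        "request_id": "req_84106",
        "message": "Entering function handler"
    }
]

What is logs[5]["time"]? "2024-01-15T01:10:16.460Z"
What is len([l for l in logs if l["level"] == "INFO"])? 3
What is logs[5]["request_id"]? "req_84106"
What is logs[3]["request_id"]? "req_88293"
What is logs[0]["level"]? "WARNING"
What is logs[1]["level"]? "INFO"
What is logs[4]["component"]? "email"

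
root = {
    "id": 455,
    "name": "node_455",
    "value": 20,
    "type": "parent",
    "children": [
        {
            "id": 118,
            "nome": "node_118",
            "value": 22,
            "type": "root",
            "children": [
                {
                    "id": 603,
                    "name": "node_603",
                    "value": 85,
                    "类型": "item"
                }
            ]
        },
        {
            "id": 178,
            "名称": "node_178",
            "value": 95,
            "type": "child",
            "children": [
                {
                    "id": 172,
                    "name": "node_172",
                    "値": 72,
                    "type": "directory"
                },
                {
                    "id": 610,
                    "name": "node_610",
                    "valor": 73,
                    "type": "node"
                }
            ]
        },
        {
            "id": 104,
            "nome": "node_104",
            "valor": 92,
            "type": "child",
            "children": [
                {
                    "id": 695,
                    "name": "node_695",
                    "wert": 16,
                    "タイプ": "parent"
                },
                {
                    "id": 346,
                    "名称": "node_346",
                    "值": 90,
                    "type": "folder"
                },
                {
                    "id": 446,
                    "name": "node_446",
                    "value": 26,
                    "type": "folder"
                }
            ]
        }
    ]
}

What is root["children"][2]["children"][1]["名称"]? "node_346"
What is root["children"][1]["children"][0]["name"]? "node_172"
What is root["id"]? 455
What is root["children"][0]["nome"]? "node_118"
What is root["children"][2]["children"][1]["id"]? 346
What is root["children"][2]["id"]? 104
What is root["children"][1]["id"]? 178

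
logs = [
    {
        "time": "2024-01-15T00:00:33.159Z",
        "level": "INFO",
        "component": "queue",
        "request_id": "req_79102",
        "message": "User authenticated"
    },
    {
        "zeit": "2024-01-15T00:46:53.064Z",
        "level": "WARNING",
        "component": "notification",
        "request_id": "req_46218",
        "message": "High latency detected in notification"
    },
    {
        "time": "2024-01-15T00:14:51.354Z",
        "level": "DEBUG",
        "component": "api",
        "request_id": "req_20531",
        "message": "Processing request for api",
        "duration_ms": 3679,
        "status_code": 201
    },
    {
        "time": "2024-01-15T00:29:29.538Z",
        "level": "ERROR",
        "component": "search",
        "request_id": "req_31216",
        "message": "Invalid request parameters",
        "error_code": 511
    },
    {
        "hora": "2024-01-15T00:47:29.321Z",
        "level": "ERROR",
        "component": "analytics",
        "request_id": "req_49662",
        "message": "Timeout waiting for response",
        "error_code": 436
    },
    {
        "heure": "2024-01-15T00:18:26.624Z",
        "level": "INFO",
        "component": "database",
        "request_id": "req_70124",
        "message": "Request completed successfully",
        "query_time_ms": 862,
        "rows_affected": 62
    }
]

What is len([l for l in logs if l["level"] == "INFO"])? 2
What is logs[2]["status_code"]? 201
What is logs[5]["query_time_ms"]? 862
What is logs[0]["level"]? "INFO"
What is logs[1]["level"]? "WARNING"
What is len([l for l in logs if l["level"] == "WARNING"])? 1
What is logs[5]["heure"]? "2024-01-15T00:18:26.624Z"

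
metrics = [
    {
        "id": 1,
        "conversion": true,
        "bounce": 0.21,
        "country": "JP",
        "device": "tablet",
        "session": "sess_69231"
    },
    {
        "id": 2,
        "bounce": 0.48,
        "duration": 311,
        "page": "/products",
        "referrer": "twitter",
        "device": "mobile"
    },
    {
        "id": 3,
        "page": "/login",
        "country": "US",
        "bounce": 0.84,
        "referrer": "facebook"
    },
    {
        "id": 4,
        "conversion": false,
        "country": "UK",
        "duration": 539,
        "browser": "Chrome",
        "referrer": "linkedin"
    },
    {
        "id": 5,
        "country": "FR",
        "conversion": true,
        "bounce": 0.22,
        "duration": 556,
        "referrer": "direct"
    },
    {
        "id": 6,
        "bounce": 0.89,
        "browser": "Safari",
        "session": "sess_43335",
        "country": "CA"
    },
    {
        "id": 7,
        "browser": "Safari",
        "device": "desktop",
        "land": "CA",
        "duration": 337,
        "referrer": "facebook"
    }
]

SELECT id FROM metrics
[1, 2, 3, 4, 5, 6, 7]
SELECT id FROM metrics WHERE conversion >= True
[1, 5]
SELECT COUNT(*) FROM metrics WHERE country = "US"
1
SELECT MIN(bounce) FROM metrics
0.21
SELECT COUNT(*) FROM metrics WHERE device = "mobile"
1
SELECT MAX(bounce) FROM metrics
0.89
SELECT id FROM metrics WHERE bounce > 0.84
[6]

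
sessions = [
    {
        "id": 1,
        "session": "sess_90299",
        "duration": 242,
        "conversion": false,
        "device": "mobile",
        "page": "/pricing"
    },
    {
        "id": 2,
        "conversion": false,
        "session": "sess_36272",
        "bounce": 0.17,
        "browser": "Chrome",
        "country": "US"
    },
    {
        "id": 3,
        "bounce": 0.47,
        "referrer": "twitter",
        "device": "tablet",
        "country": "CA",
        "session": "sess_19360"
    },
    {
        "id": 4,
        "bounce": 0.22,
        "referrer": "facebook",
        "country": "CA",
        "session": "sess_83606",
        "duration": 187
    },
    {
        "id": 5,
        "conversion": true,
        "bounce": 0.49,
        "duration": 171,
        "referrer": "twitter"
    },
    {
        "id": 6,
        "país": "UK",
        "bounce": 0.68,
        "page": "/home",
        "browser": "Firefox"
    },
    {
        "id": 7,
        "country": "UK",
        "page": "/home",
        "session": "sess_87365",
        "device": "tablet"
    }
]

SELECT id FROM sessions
[1, 2, 3, 4, 5, 6, 7]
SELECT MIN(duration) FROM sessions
171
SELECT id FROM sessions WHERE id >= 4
[4, 5, 6, 7]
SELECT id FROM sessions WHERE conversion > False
[5]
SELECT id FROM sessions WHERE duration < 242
[4, 5]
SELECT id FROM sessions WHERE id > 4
[5, 6, 7]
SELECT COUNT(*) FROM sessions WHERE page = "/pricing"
1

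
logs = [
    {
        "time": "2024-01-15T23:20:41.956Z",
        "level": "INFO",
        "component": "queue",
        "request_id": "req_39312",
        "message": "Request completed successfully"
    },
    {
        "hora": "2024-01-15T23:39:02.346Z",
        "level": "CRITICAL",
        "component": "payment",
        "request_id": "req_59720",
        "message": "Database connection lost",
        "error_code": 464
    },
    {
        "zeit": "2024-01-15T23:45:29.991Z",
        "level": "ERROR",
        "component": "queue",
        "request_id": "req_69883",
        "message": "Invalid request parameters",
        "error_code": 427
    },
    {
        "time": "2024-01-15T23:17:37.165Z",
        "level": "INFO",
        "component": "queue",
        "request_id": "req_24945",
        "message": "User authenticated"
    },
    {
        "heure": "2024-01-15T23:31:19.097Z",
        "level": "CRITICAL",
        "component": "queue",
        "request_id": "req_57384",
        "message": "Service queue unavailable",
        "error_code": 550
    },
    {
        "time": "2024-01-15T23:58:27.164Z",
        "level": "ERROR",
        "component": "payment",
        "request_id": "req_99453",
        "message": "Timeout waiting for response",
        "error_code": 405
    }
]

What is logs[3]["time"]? "2024-01-15T23:17:37.165Z"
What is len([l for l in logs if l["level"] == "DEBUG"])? 0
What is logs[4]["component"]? "queue"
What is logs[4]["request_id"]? "req_57384"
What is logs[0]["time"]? "2024-01-15T23:20:41.956Z"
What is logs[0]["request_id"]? "req_39312"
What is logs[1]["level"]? "CRITICAL"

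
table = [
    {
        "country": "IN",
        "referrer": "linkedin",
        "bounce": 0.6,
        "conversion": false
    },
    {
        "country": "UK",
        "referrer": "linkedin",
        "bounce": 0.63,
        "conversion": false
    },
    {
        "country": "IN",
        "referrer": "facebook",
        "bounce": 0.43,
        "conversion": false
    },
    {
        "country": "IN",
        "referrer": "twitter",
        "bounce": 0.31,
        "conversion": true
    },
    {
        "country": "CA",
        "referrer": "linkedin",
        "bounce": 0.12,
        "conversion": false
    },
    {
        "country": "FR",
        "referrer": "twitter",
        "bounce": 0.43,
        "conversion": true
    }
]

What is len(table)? 6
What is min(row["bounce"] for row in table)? 0.12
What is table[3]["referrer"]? "twitter"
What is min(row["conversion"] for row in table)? False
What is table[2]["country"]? "IN"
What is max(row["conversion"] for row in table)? True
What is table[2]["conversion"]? False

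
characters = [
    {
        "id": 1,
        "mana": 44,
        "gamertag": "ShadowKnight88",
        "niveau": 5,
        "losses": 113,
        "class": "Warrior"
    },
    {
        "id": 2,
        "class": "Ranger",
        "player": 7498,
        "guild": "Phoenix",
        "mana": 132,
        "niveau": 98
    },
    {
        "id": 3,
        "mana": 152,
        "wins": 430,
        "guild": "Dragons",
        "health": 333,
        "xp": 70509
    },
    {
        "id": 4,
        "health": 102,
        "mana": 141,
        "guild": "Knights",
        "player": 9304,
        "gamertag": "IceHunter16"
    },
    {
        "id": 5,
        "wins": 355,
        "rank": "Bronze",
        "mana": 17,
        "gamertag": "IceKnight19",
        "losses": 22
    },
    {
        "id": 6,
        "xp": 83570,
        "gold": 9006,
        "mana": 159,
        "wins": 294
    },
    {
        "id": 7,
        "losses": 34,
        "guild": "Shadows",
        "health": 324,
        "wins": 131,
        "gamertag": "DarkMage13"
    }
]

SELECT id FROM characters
[1, 2, 3, 4, 5, 6, 7]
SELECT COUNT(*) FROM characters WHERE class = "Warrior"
1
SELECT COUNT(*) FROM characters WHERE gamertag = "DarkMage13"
1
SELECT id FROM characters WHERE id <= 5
[1, 2, 3, 4, 5]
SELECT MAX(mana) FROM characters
159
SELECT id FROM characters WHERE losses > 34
[1]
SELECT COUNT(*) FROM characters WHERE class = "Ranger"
1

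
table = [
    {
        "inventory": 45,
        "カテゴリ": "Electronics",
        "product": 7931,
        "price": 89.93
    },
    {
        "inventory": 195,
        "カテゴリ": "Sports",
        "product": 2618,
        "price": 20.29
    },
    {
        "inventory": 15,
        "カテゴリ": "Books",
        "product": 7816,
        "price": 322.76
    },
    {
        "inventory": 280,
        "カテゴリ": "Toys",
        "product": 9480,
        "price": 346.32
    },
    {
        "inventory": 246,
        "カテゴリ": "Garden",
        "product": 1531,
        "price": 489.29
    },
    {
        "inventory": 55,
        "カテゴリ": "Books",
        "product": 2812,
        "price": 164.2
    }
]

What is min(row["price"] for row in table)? 20.29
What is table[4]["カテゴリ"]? "Garden"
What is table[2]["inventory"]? 15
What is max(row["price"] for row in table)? 489.29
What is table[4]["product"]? 1531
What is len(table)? 6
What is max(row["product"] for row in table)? 9480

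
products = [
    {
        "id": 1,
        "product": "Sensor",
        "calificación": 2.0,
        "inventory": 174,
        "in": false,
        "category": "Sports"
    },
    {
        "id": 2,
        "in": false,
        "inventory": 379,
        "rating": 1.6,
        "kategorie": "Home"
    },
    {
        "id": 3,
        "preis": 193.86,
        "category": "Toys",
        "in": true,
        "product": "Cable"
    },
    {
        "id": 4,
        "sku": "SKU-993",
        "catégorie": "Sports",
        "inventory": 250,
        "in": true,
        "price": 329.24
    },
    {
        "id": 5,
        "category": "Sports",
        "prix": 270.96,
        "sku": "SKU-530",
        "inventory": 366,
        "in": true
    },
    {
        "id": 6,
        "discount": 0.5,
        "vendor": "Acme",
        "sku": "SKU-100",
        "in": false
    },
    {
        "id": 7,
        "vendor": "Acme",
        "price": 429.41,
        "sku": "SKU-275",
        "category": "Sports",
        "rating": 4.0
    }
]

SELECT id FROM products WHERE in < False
[]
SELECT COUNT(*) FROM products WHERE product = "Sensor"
1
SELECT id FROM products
[1, 2, 3, 4, 5, 6, 7]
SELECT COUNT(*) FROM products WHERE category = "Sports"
3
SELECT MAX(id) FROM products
7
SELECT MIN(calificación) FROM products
2.0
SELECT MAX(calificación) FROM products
2.0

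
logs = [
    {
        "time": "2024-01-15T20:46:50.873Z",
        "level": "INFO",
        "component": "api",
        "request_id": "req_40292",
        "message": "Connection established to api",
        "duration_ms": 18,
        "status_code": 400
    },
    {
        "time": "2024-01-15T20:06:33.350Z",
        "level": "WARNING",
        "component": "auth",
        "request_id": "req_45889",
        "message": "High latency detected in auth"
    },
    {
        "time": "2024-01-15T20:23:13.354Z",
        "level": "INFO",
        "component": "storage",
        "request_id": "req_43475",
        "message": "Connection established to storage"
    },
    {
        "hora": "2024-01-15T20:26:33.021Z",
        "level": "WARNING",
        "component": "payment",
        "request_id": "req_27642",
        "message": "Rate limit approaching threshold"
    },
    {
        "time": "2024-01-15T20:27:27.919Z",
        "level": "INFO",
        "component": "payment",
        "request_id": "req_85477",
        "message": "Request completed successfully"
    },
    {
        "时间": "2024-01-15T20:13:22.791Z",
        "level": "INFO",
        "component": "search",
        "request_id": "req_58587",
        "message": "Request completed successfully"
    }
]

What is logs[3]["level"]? "WARNING"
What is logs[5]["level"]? "INFO"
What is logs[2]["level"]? "INFO"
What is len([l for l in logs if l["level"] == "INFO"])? 4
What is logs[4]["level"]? "INFO"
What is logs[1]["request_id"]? "req_45889"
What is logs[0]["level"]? "INFO"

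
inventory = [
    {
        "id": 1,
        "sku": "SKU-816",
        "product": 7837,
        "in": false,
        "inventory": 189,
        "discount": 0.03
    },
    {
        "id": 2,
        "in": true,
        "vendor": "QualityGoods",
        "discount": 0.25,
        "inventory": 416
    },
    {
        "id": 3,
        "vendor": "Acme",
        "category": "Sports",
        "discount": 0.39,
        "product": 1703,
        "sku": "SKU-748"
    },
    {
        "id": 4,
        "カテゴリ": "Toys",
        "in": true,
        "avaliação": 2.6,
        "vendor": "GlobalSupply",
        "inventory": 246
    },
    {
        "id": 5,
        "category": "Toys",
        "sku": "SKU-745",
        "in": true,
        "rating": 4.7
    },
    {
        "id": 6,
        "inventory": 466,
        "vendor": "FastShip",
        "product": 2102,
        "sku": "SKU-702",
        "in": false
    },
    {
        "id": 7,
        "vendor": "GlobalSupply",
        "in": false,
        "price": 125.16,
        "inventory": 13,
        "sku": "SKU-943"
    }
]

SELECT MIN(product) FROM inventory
1703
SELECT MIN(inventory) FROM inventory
13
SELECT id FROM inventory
[1, 2, 3, 4, 5, 6, 7]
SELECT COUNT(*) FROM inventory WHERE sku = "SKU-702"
1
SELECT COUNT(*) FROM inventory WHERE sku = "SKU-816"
1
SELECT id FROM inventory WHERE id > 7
[]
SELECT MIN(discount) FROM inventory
0.03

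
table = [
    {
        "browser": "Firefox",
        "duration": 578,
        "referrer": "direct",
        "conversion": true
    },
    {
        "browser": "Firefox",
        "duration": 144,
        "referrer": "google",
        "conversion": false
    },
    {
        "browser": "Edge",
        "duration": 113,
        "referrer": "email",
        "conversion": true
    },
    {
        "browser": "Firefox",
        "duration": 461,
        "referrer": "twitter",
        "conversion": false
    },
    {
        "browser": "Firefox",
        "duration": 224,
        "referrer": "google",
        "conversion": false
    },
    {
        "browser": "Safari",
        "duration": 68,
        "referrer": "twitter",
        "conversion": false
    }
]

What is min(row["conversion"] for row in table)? False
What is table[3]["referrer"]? "twitter"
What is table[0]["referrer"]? "direct"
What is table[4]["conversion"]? False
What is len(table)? 6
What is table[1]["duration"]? 144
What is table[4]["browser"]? "Firefox"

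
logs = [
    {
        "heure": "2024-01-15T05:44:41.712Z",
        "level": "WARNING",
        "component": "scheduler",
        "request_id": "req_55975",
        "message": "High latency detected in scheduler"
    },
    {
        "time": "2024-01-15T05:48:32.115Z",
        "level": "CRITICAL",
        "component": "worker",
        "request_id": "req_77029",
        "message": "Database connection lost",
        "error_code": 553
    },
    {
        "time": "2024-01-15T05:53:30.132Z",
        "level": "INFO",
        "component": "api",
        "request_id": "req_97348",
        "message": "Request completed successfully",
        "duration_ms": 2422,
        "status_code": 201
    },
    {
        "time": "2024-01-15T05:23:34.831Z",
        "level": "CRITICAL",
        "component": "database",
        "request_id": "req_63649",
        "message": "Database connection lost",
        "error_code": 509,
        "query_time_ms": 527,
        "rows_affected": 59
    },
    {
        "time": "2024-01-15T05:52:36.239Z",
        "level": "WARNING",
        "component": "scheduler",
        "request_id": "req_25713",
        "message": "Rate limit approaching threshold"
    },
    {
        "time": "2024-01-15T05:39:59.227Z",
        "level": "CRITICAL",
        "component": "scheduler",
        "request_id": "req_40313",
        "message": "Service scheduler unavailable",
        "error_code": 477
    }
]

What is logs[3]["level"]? "CRITICAL"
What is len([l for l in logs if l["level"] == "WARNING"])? 2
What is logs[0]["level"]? "WARNING"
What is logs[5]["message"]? "Service scheduler unavailable"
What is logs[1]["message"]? "Database connection lost"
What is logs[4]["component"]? "scheduler"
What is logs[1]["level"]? "CRITICAL"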